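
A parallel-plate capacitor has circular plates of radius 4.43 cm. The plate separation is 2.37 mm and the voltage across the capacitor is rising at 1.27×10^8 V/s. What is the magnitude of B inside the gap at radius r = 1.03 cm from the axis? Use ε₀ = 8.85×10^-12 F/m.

3.07×10^-9 T

With E = V/d, dE/dt = 5.359×10^10 V/(m·s) and πR² = 6.165×10^-3 m², giving I_d = ε₀ πR² dE/dt = 2.924×10^-3 A.
For r < R the Ampère–Maxwell law gives B(2πr) = μ₀ I_d (r²/R²), so B = μ₀ I_d r/(2πR²) = (4π×10^-7)(2.924×10^-3)(0.0103)/(2π·0.0443²) = 3.07×10^-9 T.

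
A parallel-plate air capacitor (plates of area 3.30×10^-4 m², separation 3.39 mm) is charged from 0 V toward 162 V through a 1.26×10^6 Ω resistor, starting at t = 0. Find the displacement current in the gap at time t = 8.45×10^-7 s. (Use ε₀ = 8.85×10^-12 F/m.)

5.90×10^-5 A

C = ε₀A/d = (8.85×10^-12)(3.30×10^-4)/(3.39×10^-3) = 8.615×10^-13 F and τ = RC = 1.085×10^-6 s. I_d in the gap equals the RC charging current.
I_d(t) = (V₀/R) e^(−t/τ) = 1.286×10^-4 · e^(−0.7788) = 5.90×10^-5 A.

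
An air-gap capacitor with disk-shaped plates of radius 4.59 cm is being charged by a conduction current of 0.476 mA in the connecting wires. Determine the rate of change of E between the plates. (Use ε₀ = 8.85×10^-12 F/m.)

Charge continuity gives I_d = I = 4.76×10^-4 A between the plates.
Inverting I_d = ε₀ A dE/dt gives dE/dt = 4.76×10^-4 / (8.85×10^-12 · 6.619×10^-3) = 8.13×10^9 V/(m·s).

8.13×10^9 V/(m·s)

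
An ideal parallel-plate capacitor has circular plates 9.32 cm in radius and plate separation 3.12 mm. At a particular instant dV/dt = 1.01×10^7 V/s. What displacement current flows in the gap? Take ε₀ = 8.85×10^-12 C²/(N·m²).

7.82×10^-4 A

C = ε₀A/d = (8.85×10^-12)(0.02729)/(3.12×10^-3) = 7.741×10^-11 F.
I_d = C dV/dt = (7.741×10^-11)(1.01×10^7) = 7.82×10^-4 A.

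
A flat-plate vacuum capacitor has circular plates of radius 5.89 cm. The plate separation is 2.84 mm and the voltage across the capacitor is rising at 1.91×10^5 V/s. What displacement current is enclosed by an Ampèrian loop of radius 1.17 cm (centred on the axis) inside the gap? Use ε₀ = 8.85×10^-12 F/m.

2.56×10^-7 A

dE/dt = (dV/dt)/d = 6.725×10^7 V/(m·s); I_d = ε₀(πR²)(dE/dt) = (8.85×10^-12)(0.01090)(6.725×10^7) = 6.487×10^-6 A.
Since J_d is uniform, the enclosed fraction is (r/R)² = 0.03946, giving I_d,enc = 2.56×10^-7 A.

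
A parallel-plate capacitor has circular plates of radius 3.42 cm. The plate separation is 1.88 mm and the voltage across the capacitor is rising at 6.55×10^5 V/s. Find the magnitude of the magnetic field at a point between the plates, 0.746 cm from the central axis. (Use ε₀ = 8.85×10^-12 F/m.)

dE/dt = (dV/dt)/d = 3.484×10^8 V/(m·s); I_d = ε₀(πR²)(dE/dt) = (8.85×10^-12)(3.675×10^-3)(3.484×10^8) = 1.133×10^-5 A.
For r < R the Ampère–Maxwell law gives B(2πr) = μ₀ I_d (r²/R²), so B = μ₀ I_d r/(2πR²) = (4π×10^-7)(1.133×10^-5)(7.46×10^-3)/(2π·0.0342²) = 1.45×10^-11 T.

1.45×10^-11 T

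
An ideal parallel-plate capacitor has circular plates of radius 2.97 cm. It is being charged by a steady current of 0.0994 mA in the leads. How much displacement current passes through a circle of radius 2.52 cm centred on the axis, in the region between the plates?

7.16×10^-5 A

By continuity the displacement current in the gap matches the conduction current: I_d = 9.94×10^-5 A.
Since J_d is uniform, the enclosed fraction is (r/R)² = 0.7199, giving I_d,enc = 7.16×10^-5 A.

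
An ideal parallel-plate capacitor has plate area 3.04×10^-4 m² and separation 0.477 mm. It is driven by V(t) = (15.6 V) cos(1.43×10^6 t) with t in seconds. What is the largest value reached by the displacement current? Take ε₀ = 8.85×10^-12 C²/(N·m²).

The displacement current equals the conduction current C dV/dt, which peaks at C V₀ ω.
With C = ε₀A/d = (8.85×10^-12)(3.04×10^-4)/(4.77×10^-4) = 5.640×10^-12 F and ω = 1.43×10^6 rad/s, I_d,max = (5.640×10^-12)(15.6)(1.43×10^6) = 1.26×10^-4 A.

1.26×10^-4 A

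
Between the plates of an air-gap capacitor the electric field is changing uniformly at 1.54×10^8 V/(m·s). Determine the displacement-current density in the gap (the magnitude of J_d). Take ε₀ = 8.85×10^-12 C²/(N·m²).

J_d = ε₀ ∂E/∂t, so J_d = 1.36×10^-3 A/m².

1.36×10^-3 A/m²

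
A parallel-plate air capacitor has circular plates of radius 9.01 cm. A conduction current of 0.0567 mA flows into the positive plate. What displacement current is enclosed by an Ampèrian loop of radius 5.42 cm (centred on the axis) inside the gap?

No conduction current crosses the gap, so I_d there equals the 5.67×10^-5 A in the leads.
The field is uniform, so I_d,enc = I_d (r/R)² = (5.67×10^-5)(5.42/9.01)² = 2.05×10^-5 A.

2.05×10^-5 A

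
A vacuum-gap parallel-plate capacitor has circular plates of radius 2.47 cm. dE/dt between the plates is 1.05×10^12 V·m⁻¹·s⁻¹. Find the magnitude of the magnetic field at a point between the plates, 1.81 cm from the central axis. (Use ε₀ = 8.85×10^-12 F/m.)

Total displacement current: I_d = ε₀(πR²)(dE/dt) = (8.85×10^-12)(1.917×10^-3)(1.05×10^12) = 0.01781 A.
For r < R the Ampère–Maxwell law gives B(2πr) = μ₀ I_d (r²/R²), so B = μ₀ I_d r/(2πR²) = (4π×10^-7)(0.01781)(0.0181)/(2π·0.0247²) = 1.06×10^-7 T.

1.06×10^-7 T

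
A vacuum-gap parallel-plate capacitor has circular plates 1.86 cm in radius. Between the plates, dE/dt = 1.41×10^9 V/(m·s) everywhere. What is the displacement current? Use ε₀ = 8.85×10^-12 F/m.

With a uniform field, Φ_E = EA, so I_d = ε₀ A dE/dt = 1.36×10^-5 A.

1.36×10^-5 A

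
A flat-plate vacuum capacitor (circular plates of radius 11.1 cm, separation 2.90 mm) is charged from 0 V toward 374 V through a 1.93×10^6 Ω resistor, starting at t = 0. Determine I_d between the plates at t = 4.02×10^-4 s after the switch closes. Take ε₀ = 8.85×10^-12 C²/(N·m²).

3.32×10^-5 A

With C = ε₀A/d = (8.85×10^-12)(0.03871)/(2.90×10^-3) = 1.181×10^-10 F, the time constant is τ = RC = 2.279×10^-4 s, so t/τ = 1.764 and e^(−t/τ) = 0.1714.
I_d = I_cond = (V₀/R) e^(−t/τ) = (1.938×10^-4)(0.1714) = 3.32×10^-5 A.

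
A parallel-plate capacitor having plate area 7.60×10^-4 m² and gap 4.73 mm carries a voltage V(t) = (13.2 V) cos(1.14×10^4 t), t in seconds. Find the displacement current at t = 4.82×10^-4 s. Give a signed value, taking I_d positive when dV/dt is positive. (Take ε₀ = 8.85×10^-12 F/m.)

1.52×10^-7 A

dE/dt = (V₀ω/d)·−sin(ωt) with ωt = 5.4948 rad: (13.2)(1.14×10^4)(0.7092)/(4.73×10^-3) = 2.256×10^7 V/(m·s).
I_d = ε₀ A dE/dt = (8.85×10^-12)(7.60×10^-4)(2.256×10^7) = 1.52×10^-7 A.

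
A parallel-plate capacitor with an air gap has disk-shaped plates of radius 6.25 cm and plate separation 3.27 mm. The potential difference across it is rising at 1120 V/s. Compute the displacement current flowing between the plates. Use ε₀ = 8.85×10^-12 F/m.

The displacement current equals the charging current C dV/dt. With C = ε₀A/d = (8.85×10^-12)(0.01227)/(3.27×10^-3) = 3.321×10^-11 F, I_d = (3.321×10^-11)(1120) = 3.72×10^-8 A.

3.72×10^-8 A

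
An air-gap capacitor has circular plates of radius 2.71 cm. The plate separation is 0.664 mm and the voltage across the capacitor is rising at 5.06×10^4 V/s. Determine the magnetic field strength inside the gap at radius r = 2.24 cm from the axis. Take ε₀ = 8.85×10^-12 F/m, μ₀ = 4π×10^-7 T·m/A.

I_d = C dV/dt with C = ε₀πR²/d = 3.075×10^-11 F, so I_d = (3.075×10^-11)(5.06×10^4) = 1.556×10^-6 A.
An Ampèrian loop of radius r encloses a fraction (r/R)² of I_d. Then B·2πr = μ₀ I_d (r/R)², giving B = μ₀ I_d r/(2πR²) = 9.49×10^-12 T.

9.49×10^-12 T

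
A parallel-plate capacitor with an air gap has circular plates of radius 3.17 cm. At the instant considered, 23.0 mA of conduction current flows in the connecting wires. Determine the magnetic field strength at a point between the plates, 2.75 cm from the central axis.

1.26×10^-7 T

By continuity the displacement current in the gap matches the conduction current: I_d = 0.0230 A.
For r < R the Ampère–Maxwell law gives B(2πr) = μ₀ I_d (r²/R²), so B = μ₀ I_d r/(2πR²) = (4π×10^-7)(0.0230)(0.0275)/(2π·0.0317²) = 1.26×10^-7 T.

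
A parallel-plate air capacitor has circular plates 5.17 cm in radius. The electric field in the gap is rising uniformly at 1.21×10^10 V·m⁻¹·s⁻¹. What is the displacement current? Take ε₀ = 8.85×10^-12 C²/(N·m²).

8.99×10^-4 A

The displacement current is ε₀ times dΦ_E/dt = ε₀ A dE/dt = (8.85×10^-12)(8.397×10^-3)(1.21×10^10) = 8.99×10^-4 A.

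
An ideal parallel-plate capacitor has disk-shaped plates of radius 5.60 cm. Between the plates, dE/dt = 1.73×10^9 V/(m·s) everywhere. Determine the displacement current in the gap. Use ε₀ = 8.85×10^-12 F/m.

1.51×10^-4 A

With a uniform field, Φ_E = EA, so I_d = ε₀ A dE/dt = 1.51×10^-4 A.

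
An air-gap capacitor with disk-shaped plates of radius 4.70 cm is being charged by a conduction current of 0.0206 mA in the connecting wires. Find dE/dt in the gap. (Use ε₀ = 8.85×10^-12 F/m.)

The displacement current between the plates equals the conduction current, I_d = 0.0206 mA.
Then dE/dt = I_d/(ε₀A) = 3.35×10^8 V/(m·s).

3.35×10^8 V/(m·s)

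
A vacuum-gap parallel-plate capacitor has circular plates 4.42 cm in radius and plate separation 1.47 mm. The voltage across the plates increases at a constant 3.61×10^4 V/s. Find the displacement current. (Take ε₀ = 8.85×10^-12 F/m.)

1.33×10^-6 A

The field between the plates is E = V/d, so dE/dt = (3.61×10^4)/(1.47×10^-3 m) = 2.456×10^7 V/(m·s).
I_d = ε₀ A (dE/dt) = (8.85×10^-12)(6.138×10^-3)(2.456×10^7) = 1.33×10^-6 A.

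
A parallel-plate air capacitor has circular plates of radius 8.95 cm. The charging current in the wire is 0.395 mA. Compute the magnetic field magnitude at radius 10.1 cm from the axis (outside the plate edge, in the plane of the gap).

7.82×10^-10 T

By continuity the displacement current in the gap matches the conduction current: I_d = 3.95×10^-4 A.
For r ≥ R the full I_d is enclosed: B = μ₀ I_d/(2πr) = (4π×10^-7)(3.95×10^-4)/(2π·0.101) = 7.82×10^-10 T.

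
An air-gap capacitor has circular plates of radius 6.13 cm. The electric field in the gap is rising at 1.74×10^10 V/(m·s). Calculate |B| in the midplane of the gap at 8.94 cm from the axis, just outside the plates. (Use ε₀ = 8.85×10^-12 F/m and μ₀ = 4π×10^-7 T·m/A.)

4.07×10^-9 T

Total displacement current: I_d = ε₀(πR²)(dE/dt) = (8.85×10^-12)(0.01181)(1.74×10^10) = 1.819×10^-3 A.
Outside the plates the loop encloses all of I_d, so B·2πr = μ₀ I_d and B = 4.07×10^-9 T.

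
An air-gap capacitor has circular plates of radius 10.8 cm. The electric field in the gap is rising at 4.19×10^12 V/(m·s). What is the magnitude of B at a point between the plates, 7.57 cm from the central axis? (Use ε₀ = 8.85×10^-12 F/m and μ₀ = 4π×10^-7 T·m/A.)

I_d = ε₀ dΦ_E/dt = ε₀ πR² (dE/dt) = (8.85×10^-12)(0.03664)(4.19×10^12) = 1.359 A through the full plate area.
∮B·dl = μ₀ I_d,enc with I_d,enc = I_d r²/R² = 0.6677 A; so B = μ₀ I_d,enc/(2πr) = 1.76×10^-6 T.

1.76×10^-6 T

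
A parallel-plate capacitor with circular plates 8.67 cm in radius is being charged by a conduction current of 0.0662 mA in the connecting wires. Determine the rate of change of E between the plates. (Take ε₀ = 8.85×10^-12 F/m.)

3.17×10^8 V/(m·s)

Charge continuity gives I_d = I = 6.62×10^-5 A between the plates.
Since I_d = ε₀ A dE/dt, dE/dt = I_d/(ε₀A) = (6.62×10^-5)/((8.85×10^-12)(0.02362)) = 3.17×10^8 V/(m·s).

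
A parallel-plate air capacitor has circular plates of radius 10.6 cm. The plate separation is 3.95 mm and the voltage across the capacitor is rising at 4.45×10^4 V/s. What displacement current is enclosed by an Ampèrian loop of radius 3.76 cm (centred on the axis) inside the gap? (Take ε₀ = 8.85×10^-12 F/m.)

dE/dt = (dV/dt)/d = 1.127×10^7 V/(m·s); I_d = ε₀(πR²)(dE/dt) = (8.85×10^-12)(0.03530)(1.127×10^7) = 3.521×10^-6 A.
The field is uniform, so I_d,enc = I_d (r/R)² = (3.521×10^-6)(3.76/10.6)² = 4.43×10^-7 A.

4.43×10^-7 A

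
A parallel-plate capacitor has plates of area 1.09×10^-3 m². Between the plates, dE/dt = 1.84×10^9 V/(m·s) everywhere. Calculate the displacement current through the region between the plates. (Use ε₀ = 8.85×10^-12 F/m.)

1.77×10^-5 A

With a uniform field, Φ_E = EA, so I_d = ε₀ A dE/dt = 1.77×10^-5 A.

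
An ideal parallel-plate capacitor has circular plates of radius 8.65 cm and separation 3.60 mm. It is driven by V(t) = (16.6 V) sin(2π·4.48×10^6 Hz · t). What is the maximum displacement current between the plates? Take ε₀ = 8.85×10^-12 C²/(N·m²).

The displacement current equals the conduction current C dV/dt, which peaks at C V₀ ω.
With C = ε₀A/d = (8.85×10^-12)(0.02351)/(3.60×10^-3) = 5.780×10^-11 F and ω = 2πf = 2.815×10^7 rad/s, I_d,max = (5.780×10^-11)(16.6)(2.815×10^7) = 0.0270 A.

0.0270 A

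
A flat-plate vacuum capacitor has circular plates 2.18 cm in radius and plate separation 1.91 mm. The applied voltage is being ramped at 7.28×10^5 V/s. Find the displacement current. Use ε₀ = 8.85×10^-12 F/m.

5.04×10^-6 A

The field between the plates is E = V/d, so dE/dt = (7.28×10^5)/(1.91×10^-3 m) = 3.812×10^8 V/(m·s).
I_d = ε₀ A (dE/dt) = (8.85×10^-12)(1.493×10^-3)(3.812×10^8) = 5.04×10^-6 A.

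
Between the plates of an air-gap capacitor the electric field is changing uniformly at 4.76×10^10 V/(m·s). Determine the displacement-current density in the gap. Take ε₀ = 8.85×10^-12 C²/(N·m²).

0.421 A/m²

The displacement-current density is ε₀ ∂E/∂t = (8.85×10^-12)(4.76×10^10) = 0.421 A/m².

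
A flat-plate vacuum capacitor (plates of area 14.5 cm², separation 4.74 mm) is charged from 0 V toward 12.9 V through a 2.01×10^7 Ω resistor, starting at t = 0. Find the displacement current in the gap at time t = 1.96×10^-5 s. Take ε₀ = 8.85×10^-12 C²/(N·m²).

C = ε₀A/d = (8.85×10^-12)(1.45×10^-3)/(4.74×10^-3) = 2.707×10^-12 F and τ = RC = 5.441×10^-5 s. I_d in the gap equals the RC charging current.
I_d(t) = (V₀/R) e^(−t/τ) = 6.418×10^-7 · e^(−0.3602) = 4.48×10^-7 A.

4.48×10^-7 A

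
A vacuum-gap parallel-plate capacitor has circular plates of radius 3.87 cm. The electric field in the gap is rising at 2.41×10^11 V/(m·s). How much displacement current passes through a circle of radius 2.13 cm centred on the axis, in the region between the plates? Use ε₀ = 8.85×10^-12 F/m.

3.04×10^-3 A

Total displacement current: I_d = ε₀(πR²)(dE/dt) = (8.85×10^-12)(4.705×10^-3)(2.41×10^11) = 0.01004 A.
The field is uniform, so I_d,enc = I_d (r/R)² = (0.01004)(2.13/3.87)² = 3.04×10^-3 A.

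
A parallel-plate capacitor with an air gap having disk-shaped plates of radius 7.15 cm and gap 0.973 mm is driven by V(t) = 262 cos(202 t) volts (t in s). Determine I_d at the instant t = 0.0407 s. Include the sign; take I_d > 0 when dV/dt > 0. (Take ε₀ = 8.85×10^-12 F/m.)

-7.22×10^-6 A

dV/dt = (262)(202)·−sin(8.2214) = -4.939×10^4 V/s.
I_d = C dV/dt with C = ε₀A/d = (8.85×10^-12)(0.01606)/(9.73×10^-4) = 1.461×10^-10 F, so I_d = (1.461×10^-10)(-4.939×10^4) = -7.22×10^-6 A.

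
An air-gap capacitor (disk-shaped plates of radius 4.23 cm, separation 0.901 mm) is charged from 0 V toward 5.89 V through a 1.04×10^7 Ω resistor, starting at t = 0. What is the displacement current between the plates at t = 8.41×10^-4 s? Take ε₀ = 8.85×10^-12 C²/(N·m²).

C = ε₀A/d = (8.85×10^-12)(5.621×10^-3)/(9.01×10^-4) = 5.521×10^-11 F, so τ = RC = 5.742×10^-4 s.
The conduction current is I(t) = (V₀/R) e^(−t/τ), and the displacement current between the plates equals it.
t/τ = 1.465; I_d = (5.89/1.04×10^7) · e^(−1.465) = (5.663×10^-7)(0.2311) = 1.31×10^-7 A.

1.31×10^-7 A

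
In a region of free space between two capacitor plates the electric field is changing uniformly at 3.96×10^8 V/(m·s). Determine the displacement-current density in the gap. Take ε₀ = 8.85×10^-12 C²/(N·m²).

J_d = ε₀ dE/dt = (8.85×10^-12)(3.96×10^8) = 3.50×10^-3 A/m².

3.50×10^-3 A/m²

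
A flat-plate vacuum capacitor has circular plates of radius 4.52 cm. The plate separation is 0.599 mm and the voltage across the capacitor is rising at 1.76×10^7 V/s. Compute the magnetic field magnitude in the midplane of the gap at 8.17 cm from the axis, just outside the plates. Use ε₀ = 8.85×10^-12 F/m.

I_d = C dV/dt with C = ε₀πR²/d = 9.482×10^-11 F, so I_d = (9.482×10^-11)(1.76×10^7) = 1.669×10^-3 A.
For r ≥ R the full I_d is enclosed: B = μ₀ I_d/(2πr) = (4π×10^-7)(1.669×10^-3)/(2π·0.0817) = 4.09×10^-9 T.

4.09×10^-9 T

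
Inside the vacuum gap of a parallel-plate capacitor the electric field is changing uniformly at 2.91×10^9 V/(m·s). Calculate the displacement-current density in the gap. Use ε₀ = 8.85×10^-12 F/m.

0.0258 A/m²

J_d = ε₀ ∂E/∂t, so J_d = 0.0258 A/m².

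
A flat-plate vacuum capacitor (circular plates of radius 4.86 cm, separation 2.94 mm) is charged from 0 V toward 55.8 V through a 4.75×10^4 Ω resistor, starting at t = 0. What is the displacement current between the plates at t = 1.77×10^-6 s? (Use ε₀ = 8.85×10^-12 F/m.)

2.22×10^-4 A

With C = ε₀A/d = (8.85×10^-12)(7.420×10^-3)/(2.94×10^-3) = 2.234×10^-11 F, the time constant is τ = RC = 1.061×10^-6 s, so t/τ = 1.668 and e^(−t/τ) = 0.1886.
I_d = I_cond = (V₀/R) e^(−t/τ) = (1.175×10^-3)(0.1886) = 2.22×10^-4 A.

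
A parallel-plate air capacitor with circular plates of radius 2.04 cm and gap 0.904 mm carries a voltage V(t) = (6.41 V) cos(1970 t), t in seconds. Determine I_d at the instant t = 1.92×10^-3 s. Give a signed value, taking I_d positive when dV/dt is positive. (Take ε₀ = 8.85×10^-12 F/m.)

9.66×10^-8 A

dE/dt = (V₀ω/d)·−sin(ωt) with ωt = 3.7824 rad: (6.41)(1970)(0.5978)/(9.04×10^-4) = 8.350×10^6 V/(m·s).
I_d = ε₀ A dE/dt = (8.85×10^-12)(1.307×10^-3)(8.350×10^6) = 9.66×10^-8 A.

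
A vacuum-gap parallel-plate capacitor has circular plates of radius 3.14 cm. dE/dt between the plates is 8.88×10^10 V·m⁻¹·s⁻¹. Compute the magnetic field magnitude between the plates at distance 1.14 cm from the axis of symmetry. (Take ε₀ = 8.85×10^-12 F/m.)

5.63×10^-9 T

Through the whole plate area (πR² = 3.097×10^-3 m²), I_d = ε₀ πR² dE/dt = 2.434×10^-3 A.
For r < R the Ampère–Maxwell law gives B(2πr) = μ₀ I_d (r²/R²), so B = μ₀ I_d r/(2πR²) = (4π×10^-7)(2.434×10^-3)(0.0114)/(2π·0.0314²) = 5.63×10^-9 T.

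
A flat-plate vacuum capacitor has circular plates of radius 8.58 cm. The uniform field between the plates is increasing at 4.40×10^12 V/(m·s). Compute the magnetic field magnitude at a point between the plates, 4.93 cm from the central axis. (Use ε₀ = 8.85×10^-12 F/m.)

1.21×10^-6 T

Through the whole plate area (πR² = 0.02313 m²), I_d = ε₀ πR² dE/dt = 0.9007 A.
For r < R the Ampère–Maxwell law gives B(2πr) = μ₀ I_d (r²/R²), so B = μ₀ I_d r/(2πR²) = (4π×10^-7)(0.9007)(0.0493)/(2π·0.0858²) = 1.21×10^-6 T.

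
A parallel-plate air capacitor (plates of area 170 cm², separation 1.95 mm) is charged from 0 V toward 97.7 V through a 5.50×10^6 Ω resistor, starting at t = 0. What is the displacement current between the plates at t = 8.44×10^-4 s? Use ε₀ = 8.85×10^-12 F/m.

2.43×10^-6 A

C = ε₀A/d = (8.85×10^-12)(0.0170)/(1.95×10^-3) = 7.715×10^-11 F, so τ = RC = 4.243×10^-4 s.
The conduction current is I(t) = (V₀/R) e^(−t/τ), and the displacement current between the plates equals it.
t/τ = 1.989; I_d = (97.7/5.50×10^6) · e^(−1.989) = (1.776×10^-5)(0.1368) = 2.43×10^-6 A.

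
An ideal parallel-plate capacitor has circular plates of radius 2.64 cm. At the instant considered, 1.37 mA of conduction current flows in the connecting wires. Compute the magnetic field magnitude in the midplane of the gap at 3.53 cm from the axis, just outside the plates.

7.76×10^-9 T

By continuity the displacement current in the gap matches the conduction current: I_d = 1.37×10^-3 A.
For r ≥ R the full I_d is enclosed: B = μ₀ I_d/(2πr) = (4π×10^-7)(1.37×10^-3)/(2π·0.0353) = 7.76×10^-9 T.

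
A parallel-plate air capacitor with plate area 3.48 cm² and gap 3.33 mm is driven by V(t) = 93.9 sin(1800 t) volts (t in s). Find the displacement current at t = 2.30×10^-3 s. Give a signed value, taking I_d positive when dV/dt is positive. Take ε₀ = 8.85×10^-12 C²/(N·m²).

dE/dt = (V₀ω/d)·cos(ωt) with ωt = 4.14 rad: (93.9)(1800)(-0.5416)/(3.33×10^-3) = -2.749×10^7 V/(m·s).
I_d = ε₀ A dE/dt = (8.85×10^-12)(3.48×10^-4)(-2.749×10^7) = -8.47×10^-8 A.

-8.47×10^-8 A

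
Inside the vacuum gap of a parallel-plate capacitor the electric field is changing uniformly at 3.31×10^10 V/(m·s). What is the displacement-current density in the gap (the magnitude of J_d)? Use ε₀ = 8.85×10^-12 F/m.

The displacement-current density is ε₀ ∂E/∂t = (8.85×10^-12)(3.31×10^10) = 0.293 A/m².

0.293 A/m²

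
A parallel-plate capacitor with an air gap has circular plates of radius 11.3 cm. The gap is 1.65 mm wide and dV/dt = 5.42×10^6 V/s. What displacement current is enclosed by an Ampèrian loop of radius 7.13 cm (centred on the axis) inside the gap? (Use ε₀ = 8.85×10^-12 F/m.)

dE/dt = (dV/dt)/d = 3.285×10^9 V/(m·s); I_d = ε₀(πR²)(dE/dt) = (8.85×10^-12)(0.04011)(3.285×10^9) = 1.166×10^-3 A.
Through an area πr² the displacement current is I_d·(πr²/πR²) = I_d (r/R)² = 4.64×10^-4 A.

4.64×10^-4 A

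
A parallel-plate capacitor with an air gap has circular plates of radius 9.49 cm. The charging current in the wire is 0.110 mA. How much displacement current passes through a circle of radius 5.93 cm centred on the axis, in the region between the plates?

4.30×10^-5 A

By continuity the displacement current in the gap matches the conduction current: I_d = 1.10×10^-4 A.
Through an area πr² the displacement current is I_d·(πr²/πR²) = I_d (r/R)² = 4.30×10^-5 A.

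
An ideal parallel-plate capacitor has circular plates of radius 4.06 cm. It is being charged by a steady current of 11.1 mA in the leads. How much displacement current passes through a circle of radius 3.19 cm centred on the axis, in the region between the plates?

6.85×10^-3 A

No conduction current crosses the gap, so I_d there equals the 0.0111 A in the leads.
Through an area πr² the displacement current is I_d·(πr²/πR²) = I_d (r/R)² = 6.85×10^-3 A.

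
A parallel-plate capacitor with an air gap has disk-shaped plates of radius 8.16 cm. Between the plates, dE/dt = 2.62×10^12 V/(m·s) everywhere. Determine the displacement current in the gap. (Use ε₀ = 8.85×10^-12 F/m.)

0.485 A

I_d = ε₀ A (dE/dt) = (8.85×10^-12)(0.02092 m²)(2.62×10^12) = 0.485 A.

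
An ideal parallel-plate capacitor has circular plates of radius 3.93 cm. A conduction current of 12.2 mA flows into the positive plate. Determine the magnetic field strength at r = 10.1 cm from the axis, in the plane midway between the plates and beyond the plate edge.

No conduction current crosses the gap, so I_d there equals the 0.0122 A in the leads.
With r > R the enclosed displacement current is the full I_d; B = μ₀ I_d / (2πr) = 2.42×10^-8 T.

2.42×10^-8 T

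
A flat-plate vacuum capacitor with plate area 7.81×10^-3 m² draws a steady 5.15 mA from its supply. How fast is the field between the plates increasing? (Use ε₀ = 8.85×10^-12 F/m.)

By continuity, I_d in the gap equals the 5.15 mA flowing in the wire.
Inverting I_d = ε₀ A dE/dt gives dE/dt = 5.15×10^-3 / (8.85×10^-12 · 7.81×10^-3) = 7.45×10^10 V/(m·s).

7.45×10^10 V/(m·s)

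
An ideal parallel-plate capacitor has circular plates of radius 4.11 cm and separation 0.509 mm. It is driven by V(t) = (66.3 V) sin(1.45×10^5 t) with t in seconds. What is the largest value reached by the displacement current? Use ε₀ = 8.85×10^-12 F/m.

(dE/dt)_max = V₀ω/d = 1.889×10^10 V/(m·s); ω = 1.45×10^5 rad/s.
I_d,max = ε₀ A (dE/dt)_max = (8.85×10^-12)(5.307×10^-3)(1.889×10^10) = 8.87×10^-4 A.

8.87×10^-4 A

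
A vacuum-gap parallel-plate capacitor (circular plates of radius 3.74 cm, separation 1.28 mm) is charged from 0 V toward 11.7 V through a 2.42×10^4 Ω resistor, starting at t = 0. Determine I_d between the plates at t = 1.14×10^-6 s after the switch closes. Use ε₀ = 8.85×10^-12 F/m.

1.03×10^-4 A

C = ε₀A/d = (8.85×10^-12)(4.394×10^-3)/(1.28×10^-3) = 3.038×10^-11 F, so τ = RC = 7.352×10^-7 s.
The conduction current is I(t) = (V₀/R) e^(−t/τ), and the displacement current between the plates equals it.
t/τ = 1.551; I_d = (11.7/2.42×10^4) · e^(−1.551) = (4.835×10^-4)(0.2120) = 1.03×10^-4 A.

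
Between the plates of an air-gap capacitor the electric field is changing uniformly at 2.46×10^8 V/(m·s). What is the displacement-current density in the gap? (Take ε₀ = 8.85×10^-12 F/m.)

J_d = ε₀ dE/dt = (8.85×10^-12)(2.46×10^8) = 2.18×10^-3 A/m².

2.18×10^-3 A/m²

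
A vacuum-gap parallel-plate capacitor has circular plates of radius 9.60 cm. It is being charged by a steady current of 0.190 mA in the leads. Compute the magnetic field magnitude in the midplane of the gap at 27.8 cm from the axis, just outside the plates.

Between the plates the displacement current equals the wire current: I_d = 0.190 mA = 1.90×10^-4 A.
For r ≥ R the full I_d is enclosed: B = μ₀ I_d/(2πr) = (4π×10^-7)(1.90×10^-4)/(2π·0.278) = 1.37×10^-10 T.

1.37×10^-10 T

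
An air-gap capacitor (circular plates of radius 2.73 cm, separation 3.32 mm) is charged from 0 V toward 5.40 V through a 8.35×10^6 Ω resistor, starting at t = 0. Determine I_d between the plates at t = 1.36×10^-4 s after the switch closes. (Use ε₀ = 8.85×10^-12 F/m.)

C = ε₀A/d = (8.85×10^-12)(2.341×10^-3)/(3.32×10^-3) = 6.240×10^-12 F and τ = RC = 5.210×10^-5 s. I_d in the gap equals the RC charging current.
I_d(t) = (V₀/R) e^(−t/τ) = 6.467×10^-7 · e^(−2.610) = 4.76×10^-8 A.

4.76×10^-8 A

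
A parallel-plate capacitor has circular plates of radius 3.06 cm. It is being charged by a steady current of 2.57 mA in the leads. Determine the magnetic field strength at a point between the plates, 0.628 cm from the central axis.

3.45×10^-9 T

Between the plates the displacement current equals the wire current: I_d = 2.57 mA = 2.57×10^-3 A.
∮B·dl = μ₀ I_d,enc with I_d,enc = I_d r²/R² = 1.082×10^-4 A; so B = μ₀ I_d,enc/(2πr) = 3.45×10^-9 T.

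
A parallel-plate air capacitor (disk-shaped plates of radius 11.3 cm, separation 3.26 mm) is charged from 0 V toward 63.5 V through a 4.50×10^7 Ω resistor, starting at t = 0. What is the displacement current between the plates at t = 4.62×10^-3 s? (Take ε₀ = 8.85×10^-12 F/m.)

5.50×10^-7 A

With C = ε₀A/d = (8.85×10^-12)(0.04011)/(3.26×10^-3) = 1.089×10^-10 F, the time constant is τ = RC = 4.900×10^-3 s, so t/τ = 0.9429 and e^(−t/τ) = 0.3895.
I_d = I_cond = (V₀/R) e^(−t/τ) = (1.411×10^-6)(0.3895) = 5.50×10^-7 A.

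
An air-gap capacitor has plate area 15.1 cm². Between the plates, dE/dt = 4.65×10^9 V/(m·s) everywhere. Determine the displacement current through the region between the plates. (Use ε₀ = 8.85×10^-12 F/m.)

6.21×10^-5 A

With a uniform field, Φ_E = EA, so I_d = ε₀ A dE/dt = 6.21×10^-5 A.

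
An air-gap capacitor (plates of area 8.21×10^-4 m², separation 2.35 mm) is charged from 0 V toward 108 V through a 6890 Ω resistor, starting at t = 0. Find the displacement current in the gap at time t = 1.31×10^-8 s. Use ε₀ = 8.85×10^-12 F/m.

With C = ε₀A/d = (8.85×10^-12)(8.21×10^-4)/(2.35×10^-3) = 3.092×10^-12 F, the time constant is τ = RC = 2.130×10^-8 s, so t/τ = 0.6150 and e^(−t/τ) = 0.5406.
I_d = I_cond = (V₀/R) e^(−t/τ) = (0.01567)(0.5406) = 8.47×10^-3 A.

8.47×10^-3 A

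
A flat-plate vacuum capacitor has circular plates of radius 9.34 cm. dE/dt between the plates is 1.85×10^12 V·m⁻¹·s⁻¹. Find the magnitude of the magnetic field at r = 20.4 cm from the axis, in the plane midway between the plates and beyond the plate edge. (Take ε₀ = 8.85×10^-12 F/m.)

4.40×10^-7 T

I_d = ε₀ dΦ_E/dt = ε₀ πR² (dE/dt) = (8.85×10^-12)(0.02741)(1.85×10^12) = 0.4488 A through the full plate area.
With r > R the enclosed displacement current is the full I_d; B = μ₀ I_d / (2πr) = 4.40×10^-7 T.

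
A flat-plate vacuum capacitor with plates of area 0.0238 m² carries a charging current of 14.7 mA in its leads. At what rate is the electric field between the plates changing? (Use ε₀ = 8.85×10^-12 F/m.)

Charge continuity gives I_d = I = 0.0147 A between the plates.
Since I_d = ε₀ A dE/dt, dE/dt = I_d/(ε₀A) = (0.0147)/((8.85×10^-12)(0.0238)) = 6.98×10^10 V/(m·s).

6.98×10^10 V/(m·s)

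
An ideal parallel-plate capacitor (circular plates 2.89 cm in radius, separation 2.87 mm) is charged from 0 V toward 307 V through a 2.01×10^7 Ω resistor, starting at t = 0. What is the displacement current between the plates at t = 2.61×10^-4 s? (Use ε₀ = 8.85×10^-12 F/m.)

With C = ε₀A/d = (8.85×10^-12)(2.624×10^-3)/(2.87×10^-3) = 8.091×10^-12 F, the time constant is τ = RC = 1.626×10^-4 s, so t/τ = 1.605 and e^(−t/τ) = 0.2009.
I_d = I_cond = (V₀/R) e^(−t/τ) = (1.527×10^-5)(0.2009) = 3.07×10^-6 A.

3.07×10^-6 A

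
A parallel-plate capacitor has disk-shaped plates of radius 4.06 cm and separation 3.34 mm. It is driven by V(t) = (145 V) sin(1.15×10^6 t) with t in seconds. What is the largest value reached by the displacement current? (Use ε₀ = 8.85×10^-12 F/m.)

C = ε₀A/d = (8.85×10^-12)(5.178×10^-3)/(3.34×10^-3) = 1.372×10^-11 F; ω = 1.15×10^6 rad/s.
I_d = C dV/dt, so |I_d|_max = C V₀ ω = (1.372×10^-11)(145)(1.15×10^6) = 2.29×10^-3 A.

2.29×10^-3 A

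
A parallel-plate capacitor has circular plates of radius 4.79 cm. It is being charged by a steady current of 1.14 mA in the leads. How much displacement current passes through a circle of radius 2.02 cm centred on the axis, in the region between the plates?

By continuity the displacement current in the gap matches the conduction current: I_d = 1.14×10^-3 A.
The field is uniform, so I_d,enc = I_d (r/R)² = (1.14×10^-3)(2.02/4.79)² = 2.03×10^-4 A.

2.03×10^-4 A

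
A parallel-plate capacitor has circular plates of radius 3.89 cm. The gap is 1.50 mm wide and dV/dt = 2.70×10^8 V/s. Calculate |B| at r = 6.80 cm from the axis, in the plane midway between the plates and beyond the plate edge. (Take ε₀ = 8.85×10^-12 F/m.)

2.23×10^-8 T

I_d = C dV/dt with C = ε₀πR²/d = 2.805×10^-11 F, so I_d = (2.805×10^-11)(2.70×10^8) = 7.573×10^-3 A.
For r ≥ R the full I_d is enclosed: B = μ₀ I_d/(2πr) = (4π×10^-7)(7.573×10^-3)/(2π·0.0680) = 2.23×10^-8 T.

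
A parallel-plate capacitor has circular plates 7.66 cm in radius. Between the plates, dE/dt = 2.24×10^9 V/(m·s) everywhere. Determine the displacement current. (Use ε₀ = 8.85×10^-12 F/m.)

3.65×10^-4 A

With a uniform field, Φ_E = EA, so I_d = ε₀ A dE/dt = 3.65×10^-4 A.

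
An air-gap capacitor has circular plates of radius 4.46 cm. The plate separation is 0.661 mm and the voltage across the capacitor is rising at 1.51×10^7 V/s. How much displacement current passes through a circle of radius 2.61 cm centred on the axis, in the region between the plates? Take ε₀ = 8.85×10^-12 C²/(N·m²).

With E = V/d, dE/dt = 2.284×10^10 V/(m·s) and πR² = 6.249×10^-3 m², giving I_d = ε₀ πR² dE/dt = 1.263×10^-3 A.
Through an area πr² the displacement current is I_d·(πr²/πR²) = I_d (r/R)² = 4.33×10^-4 A.

4.33×10^-4 A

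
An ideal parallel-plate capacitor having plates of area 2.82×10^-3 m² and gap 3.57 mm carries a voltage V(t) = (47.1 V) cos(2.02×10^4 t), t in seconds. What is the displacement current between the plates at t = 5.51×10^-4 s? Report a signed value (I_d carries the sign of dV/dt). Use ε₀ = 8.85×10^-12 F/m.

6.59×10^-6 A

dE/dt = (V₀ω/d)·−sin(ωt) with ωt = 11.1302 rad: (47.1)(2.02×10^4)(0.9910)/(3.57×10^-3) = 2.641×10^8 V/(m·s).
I_d = ε₀ A dE/dt = (8.85×10^-12)(2.82×10^-3)(2.641×10^8) = 6.59×10^-6 A.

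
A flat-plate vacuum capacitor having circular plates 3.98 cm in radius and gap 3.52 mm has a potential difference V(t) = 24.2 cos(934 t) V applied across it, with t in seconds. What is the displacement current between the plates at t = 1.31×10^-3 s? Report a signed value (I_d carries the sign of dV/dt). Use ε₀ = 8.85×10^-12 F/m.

dE/dt = (V₀ω/d)·−sin(ωt) with ωt = 1.22354 rad: (24.2)(934)(-0.9403)/(3.52×10^-3) = -6.038×10^6 V/(m·s).
I_d = ε₀ A dE/dt = (8.85×10^-12)(4.976×10^-3)(-6.038×10^6) = -2.66×10^-7 A.

-2.66×10^-7 A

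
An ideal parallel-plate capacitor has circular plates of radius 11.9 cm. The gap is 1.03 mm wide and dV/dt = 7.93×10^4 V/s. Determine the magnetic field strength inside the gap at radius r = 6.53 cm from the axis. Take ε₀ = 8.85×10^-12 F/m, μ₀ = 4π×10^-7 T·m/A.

I_d = C dV/dt with C = ε₀πR²/d = 3.823×10^-10 F, so I_d = (3.823×10^-10)(7.93×10^4) = 3.032×10^-5 A.
For r < R the Ampère–Maxwell law gives B(2πr) = μ₀ I_d (r²/R²), so B = μ₀ I_d r/(2πR²) = (4π×10^-7)(3.032×10^-5)(0.0653)/(2π·0.119²) = 2.80×10^-11 T.

2.80×10^-11 T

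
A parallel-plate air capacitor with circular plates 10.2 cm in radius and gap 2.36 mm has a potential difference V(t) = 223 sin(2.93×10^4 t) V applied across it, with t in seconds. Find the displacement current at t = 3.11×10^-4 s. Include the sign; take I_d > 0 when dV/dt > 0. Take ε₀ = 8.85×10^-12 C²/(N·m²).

C = ε₀A/d = (8.85×10^-12)(0.03269)/(2.36×10^-3) = 1.226×10^-10 F. dV/dt = V₀ω·cos(ωt); at ωt = 9.1123 rad this factor is -0.9516.
I_d = C dV/dt = (1.226×10^-10)(223)(2.93×10^4)(-0.9516) = -7.62×10^-4 A.

-7.62×10^-4 A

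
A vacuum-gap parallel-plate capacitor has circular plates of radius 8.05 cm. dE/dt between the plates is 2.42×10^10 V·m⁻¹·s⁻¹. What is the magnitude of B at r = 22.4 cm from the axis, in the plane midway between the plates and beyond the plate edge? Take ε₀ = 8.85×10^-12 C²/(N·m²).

3.89×10^-9 T

Total displacement current: I_d = ε₀(πR²)(dE/dt) = (8.85×10^-12)(0.02036)(2.42×10^10) = 4.361×10^-3 A.
With r > R the enclosed displacement current is the full I_d; B = μ₀ I_d / (2πr) = 3.89×10^-9 T.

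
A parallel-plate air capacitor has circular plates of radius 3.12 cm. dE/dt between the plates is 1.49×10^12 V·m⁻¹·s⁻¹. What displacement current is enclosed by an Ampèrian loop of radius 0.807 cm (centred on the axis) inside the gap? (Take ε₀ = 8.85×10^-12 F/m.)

Total displacement current: I_d = ε₀(πR²)(dE/dt) = (8.85×10^-12)(3.058×10^-3)(1.49×10^12) = 0.04032 A.
Since J_d is uniform, the enclosed fraction is (r/R)² = 0.06690, giving I_d,enc = 2.70×10^-3 A.

2.70×10^-3 A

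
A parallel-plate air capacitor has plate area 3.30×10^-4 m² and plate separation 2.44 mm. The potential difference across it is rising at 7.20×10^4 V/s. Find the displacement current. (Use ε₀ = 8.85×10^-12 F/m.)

8.62×10^-8 A

E = V/d so dE/dt = (dV/dt)/d = 2.951×10^7 V/(m·s), and I_d = ε₀ A dE/dt = (8.85×10^-12)(3.30×10^-4)(2.951×10^7) = 8.62×10^-8 A.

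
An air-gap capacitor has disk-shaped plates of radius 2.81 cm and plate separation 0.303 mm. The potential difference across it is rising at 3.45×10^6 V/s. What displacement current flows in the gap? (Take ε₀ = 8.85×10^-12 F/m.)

The displacement current equals the charging current C dV/dt. With C = ε₀A/d = (8.85×10^-12)(2.481×10^-3)/(3.03×10^-4) = 7.246×10^-11 F, I_d = (7.246×10^-11)(3.45×10^6) = 2.50×10^-4 A.

2.50×10^-4 A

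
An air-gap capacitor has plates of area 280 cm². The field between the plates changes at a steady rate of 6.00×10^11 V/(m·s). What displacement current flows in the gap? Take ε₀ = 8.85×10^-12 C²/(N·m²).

I_d = ε₀ A (dE/dt) = (8.85×10^-12)(0.0280 m²)(6.00×10^11) = 0.149 A.

0.149 A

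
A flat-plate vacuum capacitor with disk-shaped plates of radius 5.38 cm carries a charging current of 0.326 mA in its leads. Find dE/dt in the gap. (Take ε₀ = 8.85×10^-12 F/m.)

4.05×10^9 V/(m·s)

By continuity, I_d in the gap equals the 0.326 mA flowing in the wire.
Since I_d = ε₀ A dE/dt, dE/dt = I_d/(ε₀A) = (3.26×10^-4)/((8.85×10^-12)(9.093×10^-3)) = 4.05×10^9 V/(m·s).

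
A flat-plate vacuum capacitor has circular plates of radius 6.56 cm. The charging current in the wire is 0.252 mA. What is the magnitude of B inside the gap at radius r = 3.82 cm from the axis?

No conduction current crosses the gap, so I_d there equals the 2.52×10^-4 A in the leads.
For r < R the Ampère–Maxwell law gives B(2πr) = μ₀ I_d (r²/R²), so B = μ₀ I_d r/(2πR²) = (4π×10^-7)(2.52×10^-4)(0.0382)/(2π·0.0656²) = 4.47×10^-10 T.

4.47×10^-10 T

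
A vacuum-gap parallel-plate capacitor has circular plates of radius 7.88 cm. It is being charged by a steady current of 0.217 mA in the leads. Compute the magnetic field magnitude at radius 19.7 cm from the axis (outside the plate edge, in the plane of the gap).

2.20×10^-10 T

No conduction current crosses the gap, so I_d there equals the 2.17×10^-4 A in the leads.
Outside the plates the loop encloses all of I_d, so B·2πr = μ₀ I_d and B = 2.20×10^-10 T.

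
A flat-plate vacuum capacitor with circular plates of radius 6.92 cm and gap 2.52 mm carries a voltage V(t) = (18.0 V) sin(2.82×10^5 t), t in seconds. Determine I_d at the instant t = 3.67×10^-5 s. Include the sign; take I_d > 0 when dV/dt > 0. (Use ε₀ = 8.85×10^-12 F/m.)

-1.61×10^-4 A

C = ε₀A/d = (8.85×10^-12)(0.01504)/(2.52×10^-3) = 5.282×10^-11 F. dV/dt = V₀ω·cos(ωt); at ωt = 10.3494 rad this factor is -0.6021.
I_d = C dV/dt = (5.282×10^-11)(18.0)(2.82×10^5)(-0.6021) = -1.61×10^-4 A.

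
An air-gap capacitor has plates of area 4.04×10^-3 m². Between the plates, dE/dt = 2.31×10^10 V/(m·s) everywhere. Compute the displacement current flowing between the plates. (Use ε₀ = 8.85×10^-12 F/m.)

The displacement current is ε₀ times dΦ_E/dt = ε₀ A dE/dt = (8.85×10^-12)(4.04×10^-3)(2.31×10^10) = 8.26×10^-4 A.

8.26×10^-4 A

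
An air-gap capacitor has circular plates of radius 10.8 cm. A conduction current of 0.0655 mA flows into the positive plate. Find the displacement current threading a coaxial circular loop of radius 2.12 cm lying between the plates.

No conduction current crosses the gap, so I_d there equals the 6.55×10^-5 A in the leads.
Since J_d is uniform, the enclosed fraction is (r/R)² = 0.03853, giving I_d,enc = 2.52×10^-6 A.

2.52×10^-6 A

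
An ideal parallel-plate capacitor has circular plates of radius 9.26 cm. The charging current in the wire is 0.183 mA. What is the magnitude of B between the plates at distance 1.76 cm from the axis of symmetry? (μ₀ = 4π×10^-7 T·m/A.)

7.51×10^-11 T

Between the plates the displacement current equals the wire current: I_d = 0.183 mA = 1.83×10^-4 A.
For r < R the Ampère–Maxwell law gives B(2πr) = μ₀ I_d (r²/R²), so B = μ₀ I_d r/(2πR²) = (4π×10^-7)(1.83×10^-4)(0.0176)/(2π·0.0926²) = 7.51×10^-11 T.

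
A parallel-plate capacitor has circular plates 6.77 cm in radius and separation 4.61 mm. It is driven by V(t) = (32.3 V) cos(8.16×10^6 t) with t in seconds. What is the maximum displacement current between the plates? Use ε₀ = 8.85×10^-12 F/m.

7.29×10^-3 A

C = ε₀A/d = (8.85×10^-12)(0.01440)/(4.61×10^-3) = 2.764×10^-11 F; ω = 8.16×10^6 rad/s.
I_d = C dV/dt, so |I_d|_max = C V₀ ω = (2.764×10^-11)(32.3)(8.16×10^6) = 7.29×10^-3 A.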